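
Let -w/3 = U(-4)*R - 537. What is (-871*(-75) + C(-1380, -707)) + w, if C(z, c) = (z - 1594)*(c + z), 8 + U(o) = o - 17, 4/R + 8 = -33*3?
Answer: 671282770/107 ≈ 6.2737e+6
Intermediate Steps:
R = -4/107 (R = 4/(-8 - 33*3) = 4/(-8 - 99) = 4/(-107) = 4*(-1/107) = -4/107 ≈ -0.037383)
U(o) = -25 + o (U(o) = -8 + (o - 17) = -8 + (-17 + o) = -25 + o)
w = 172029/107 (w = -3*((-25 - 4)*(-4/107) - 537) = -3*(-29*(-4/107) - 537) = -3*(116/107 - 537) = -3*(-57343/107) = 172029/107 ≈ 1607.7)
C(z, c) = (-1594 + z)*(c + z)
(-871*(-75) + C(-1380, -707)) + w = (-871*(-75) + ((-1380)² - 1594*(-707) - 1594*(-1380) - 707*(-1380))) + 172029/107 = (65325 + (1904400 + 1126958 + 2199720 + 975660)) + 172029/107 = (65325 + 6206738) + 172029/107 = 6272063 + 172029/107 = 671282770/107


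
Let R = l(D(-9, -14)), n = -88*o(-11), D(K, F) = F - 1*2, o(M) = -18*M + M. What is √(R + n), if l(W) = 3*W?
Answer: 2*I*√4126 ≈ 128.47*I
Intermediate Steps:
o(M) = -17*M
D(K, F) = -2 + F (D(K, F) = F - 2 = -2 + F)
n = -16456 (n = -(-1496)*(-11) = -88*187 = -16456)
R = -48 (R = 3*(-2 - 14) = 3*(-16) = -48)
√(R + n) = √(-48 - 16456) = √(-16504) = 2*I*√4126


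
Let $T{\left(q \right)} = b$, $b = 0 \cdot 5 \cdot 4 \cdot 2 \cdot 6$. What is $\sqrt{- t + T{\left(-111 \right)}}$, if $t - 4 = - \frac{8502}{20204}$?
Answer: $\frac{i \sqrt{365258014}}{10102} \approx 1.8919 i$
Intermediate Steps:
$b = 0$ ($b = 0 \cdot 8 \cdot 6 = 0 \cdot 48 = 0$)
$T{\left(q \right)} = 0$
$t = \frac{36157}{10102}$ ($t = 4 - \frac{8502}{20204} = 4 - \frac{4251}{10102} = \frac{36157}{10102} \approx 3.5792$)
$\sqrt{- t + T{\left(-111 \right)}} = \sqrt{\left(-1\right) \frac{36157}{10102} + 0} = \sqrt{- \frac{36157}{10102} + 0} = \sqrt{- \frac{36157}{10102}} = \frac{i \sqrt{365258014}}{10102}$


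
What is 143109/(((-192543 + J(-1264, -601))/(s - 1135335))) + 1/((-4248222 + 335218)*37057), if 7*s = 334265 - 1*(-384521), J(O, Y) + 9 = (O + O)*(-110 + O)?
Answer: -12500229323202830475809/277519167637792360 ≈ -45043.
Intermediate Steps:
J(O, Y) = -9 + 2*O*(-110 + O) (J(O, Y) = -9 + (O + O)*(-110 + O) = -9 + (2*O)*(-110 + O) = -9 + 2*O*(-110 + O))
s = 718786/7 (s = (334265 - 1*(-384521))/7 = (334265 + 384521)/7 = (⅐)*718786 = 718786/7 ≈ 1.0268e+5)
143109/(((-192543 + J(-1264, -601))/(s - 1135335))) + 1/((-4248222 + 335218)*37057) = 143109/(((-192543 + (-9 - 220*(-1264) + 2*(-1264)²))/(718786/7 - 1135335))) + 1/((-4248222 + 335218)*37057) = 143109/(((-192543 + (-9 + 278080 + 2*1597696))/(-7228559/7))) + (1/37057)/(-3913004) = 143109/(((-192543 + (-9 + 278080 + 3195392))*(-7/7228559))) - 1/3913004*1/37057 = 143109/(((-192543 + 3473463)*(-7/7228559))) - 1/145004189228 = 143109/((3280920*(-7/7228559))) - 1/145004189228 = 143109/(-22966440/7228559) - 1/145004189228 = 143109*(-7228559/22966440) - 1/145004189228 = -344823949977/7655480 - 1/145004189228 = -12500229323202830475809/277519167637792360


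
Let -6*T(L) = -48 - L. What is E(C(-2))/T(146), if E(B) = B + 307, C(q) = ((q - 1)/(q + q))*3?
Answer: 3711/388 ≈ 9.5644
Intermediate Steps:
C(q) = 3*(-1 + q)/(2*q) (C(q) = ((-1 + q)/((2*q)))*3 = ((-1 + q)*(1/(2*q)))*3 = ((-1 + q)/(2*q))*3 = 3*(-1 + q)/(2*q))
T(L) = 8 + L/6 (T(L) = -(-48 - L)/6 = 8 + L/6)
E(B) = 307 + B
E(C(-2))/T(146) = (307 + (3/2)*(-1 - 2)/(-2))/(8 + (⅙)*146) = (307 + (3/2)*(-½)*(-3))/(8 + 73/3) = (307 + 9/4)/(97/3) = (1237/4)*(3/97) = 3711/388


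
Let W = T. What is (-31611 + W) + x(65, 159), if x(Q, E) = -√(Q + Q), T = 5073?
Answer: -26538 - √130 ≈ -26549.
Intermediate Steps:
x(Q, E) = -√2*√Q (x(Q, E) = -√(2*Q) = -√2*√Q)
W = 5073
(-31611 + W) + x(65, 159) = (-31611 + 5073) - √2*√65 = -26538 - √130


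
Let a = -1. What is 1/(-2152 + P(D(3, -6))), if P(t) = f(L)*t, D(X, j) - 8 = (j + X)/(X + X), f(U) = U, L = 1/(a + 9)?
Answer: -16/34417 ≈ -0.00046489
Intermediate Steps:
L = ⅛ (L = 1/(-1 + 9) = 1/8 = ⅛ ≈ 0.12500)
D(X, j) = 8 + (X + j)/(2*X) (D(X, j) = 8 + (j + X)/(X + X) = 8 + (X + j)/((2*X)) = 8 + (X + j)*(1/(2*X)) = 8 + (X + j)/(2*X))
P(t) = t/8
1/(-2152 + P(D(3, -6))) = 1/(-2152 + ((½)*(-6 + 17*3)/3)/8) = 1/(-2152 + ((½)*(⅓)*(-6 + 51))/8) = 1/(-2152 + ((½)*(⅓)*45)/8) = 1/(-2152 + (⅛)*(15/2)) = 1/(-2152 + 15/16) = 1/(-34417/16) = -16/34417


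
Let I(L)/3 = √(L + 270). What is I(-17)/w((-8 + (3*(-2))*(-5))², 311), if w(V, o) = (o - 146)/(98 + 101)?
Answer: 199*√253/55 ≈ 57.551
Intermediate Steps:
w(V, o) = -146/199 + o/199 (w(V, o) = (-146 + o)/199 = (-146 + o)*(1/199) = -146/199 + o/199)
I(L) = 3*√(270 + L) (I(L) = 3*√(L + 270) = 3*√(270 + L))
I(-17)/w((-8 + (3*(-2))*(-5))², 311) = (3*√(270 - 17))/(-146/199 + (1/199)*311) = (3*√253)/(-146/199 + 311/199) = (3*√253)/(165/199) = (3*√253)*(199/165) = 199*√253/55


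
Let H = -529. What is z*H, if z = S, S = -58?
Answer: 30682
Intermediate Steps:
z = -58
z*H = -58*(-529) = 30682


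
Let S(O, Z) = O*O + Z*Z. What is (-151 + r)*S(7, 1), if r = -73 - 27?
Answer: -12550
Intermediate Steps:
S(O, Z) = O² + Z²
r = -100
(-151 + r)*S(7, 1) = (-151 - 100)*(7² + 1²) = -251*(49 + 1) = -251*50 = -12550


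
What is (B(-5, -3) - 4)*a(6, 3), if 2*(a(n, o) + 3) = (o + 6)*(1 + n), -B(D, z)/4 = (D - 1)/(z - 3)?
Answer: -228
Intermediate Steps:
B(D, z) = -4*(-1 + D)/(-3 + z) (B(D, z) = -4*(D - 1)/(z - 3) = -4*(-1 + D)/(-3 + z))
a(n, o) = -3 + (1 + n)*(6 + o)/2 (a(n, o) = -3 + ((o + 6)*(1 + n))/2 = -3 + ((6 + o)*(1 + n))/2 = -3 + ((1 + n)*(6 + o))/2 = -3 + (1 + n)*(6 + o)/2)
(B(-5, -3) - 4)*a(6, 3) = (4*(1 - 1*(-5))/(-3 - 3) - 4)*((½)*3 + 3*6 + (½)*6*3) = (4*(1 + 5)/(-6) - 4)*(3/2 + 18 + 9) = (4*(-⅙)*6 - 4)*(57/2) = (-4 - 4)*(57/2) = -8*57/2 = -228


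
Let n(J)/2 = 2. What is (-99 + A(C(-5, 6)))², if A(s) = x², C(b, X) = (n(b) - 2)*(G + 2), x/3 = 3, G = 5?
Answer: 324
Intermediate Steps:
x = 9 (x = 3*3 = 9)
n(J) = 4 (n(J) = 2*2 = 4)
C(b, X) = 14 (C(b, X) = (4 - 2)*(5 + 2) = 2*7 = 14)
A(s) = 81 (A(s) = 9² = 81)
(-99 + A(C(-5, 6)))² = (-99 + 81)² = (-18)² = 324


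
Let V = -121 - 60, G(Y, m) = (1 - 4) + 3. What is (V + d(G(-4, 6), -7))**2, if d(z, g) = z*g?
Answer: 32761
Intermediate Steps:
G(Y, m) = 0 (G(Y, m) = -3 + 3 = 0)
V = -181
d(z, g) = g*z
(V + d(G(-4, 6), -7))**2 = (-181 - 7*0)**2 = (-181 + 0)**2 = (-181)**2 = 32761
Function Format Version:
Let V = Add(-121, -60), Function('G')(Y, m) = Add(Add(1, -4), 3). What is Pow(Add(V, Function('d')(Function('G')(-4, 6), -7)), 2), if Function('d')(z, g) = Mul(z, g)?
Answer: 32761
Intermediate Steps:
Function('G')(Y, m) = 0 (Function('G')(Y, m) = Add(-3, 3) = 0)
V = -181
Function('d')(z, g) = Mul(g, z)
Pow(Add(V, Function('d')(Function('G')(-4, 6), -7)), 2) = Pow(Add(-181, Mul(-7, 0)), 2) = Pow(Add(-181, 0), 2) = Pow(-181, 2) = 32761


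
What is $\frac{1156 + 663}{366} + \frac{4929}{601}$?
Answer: $\frac{2897233}{219966} \approx 13.171$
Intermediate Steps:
$\frac{1156 + 663}{366} + \frac{4929}{601} = 1819 \cdot \frac{1}{366} + 4929 \cdot \frac{1}{601} = \frac{1819}{366} + \frac{4929}{601} = \frac{2897233}{219966}$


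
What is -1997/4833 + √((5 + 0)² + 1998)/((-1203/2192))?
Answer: -1997/4833 - 37264*√7/1203 ≈ -82.368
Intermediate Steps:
-1997/4833 + √((5 + 0)² + 1998)/((-1203/2192)) = -1997*1/4833 + √(5² + 1998)/((-1203*1/2192)) = -1997/4833 + √(25 + 1998)/(-1203/2192) = -1997/4833 + √2023*(-2192/1203) = -1997/4833 + (17*√7)*(-2192/1203) = -1997/4833 - 37264*√7/1203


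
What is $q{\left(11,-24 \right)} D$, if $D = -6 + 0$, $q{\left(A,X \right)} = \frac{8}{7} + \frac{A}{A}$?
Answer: $- \frac{90}{7} \approx -12.857$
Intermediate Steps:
$q{\left(A,X \right)} = \frac{15}{7}$ ($q{\left(A,X \right)} = 8 \cdot \frac{1}{7} + 1 = \frac{8}{7} + 1 = \frac{15}{7}$)
$D = -6$
$q{\left(11,-24 \right)} D = \frac{15}{7} \left(-6\right) = - \frac{90}{7}$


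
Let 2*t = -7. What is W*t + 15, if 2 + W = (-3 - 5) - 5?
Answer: 135/2 ≈ 67.500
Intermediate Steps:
t = -7/2 (t = (1/2)*(-7) = -7/2 ≈ -3.5000)
W = -15 (W = -2 + ((-3 - 5) - 5) = -2 + (-8 - 5) = -2 - 13 = -15)
W*t + 15 = -15*(-7/2) + 15 = 105/2 + 15 = 135/2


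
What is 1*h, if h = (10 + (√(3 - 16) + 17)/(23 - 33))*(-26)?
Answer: -1079/5 + 13*I*√13/5 ≈ -215.8 + 9.3744*I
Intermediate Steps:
h = -1079/5 + 13*I*√13/5 (h = (10 + (√(-13) + 17)/(-10))*(-26) = (10 + (I*√13 + 17)*(-⅒))*(-26) = (10 + (17 + I*√13)*(-⅒))*(-26) = (10 + (-17/10 - I*√13/10))*(-26) = (83/10 - I*√13/10)*(-26) = -1079/5 + 13*I*√13/5 ≈ -215.8 + 9.3744*I)
1*h = 1*(-1079/5 + 13*I*√13/5) = -1079/5 + 13*I*√13/5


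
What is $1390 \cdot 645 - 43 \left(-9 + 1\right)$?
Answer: $896894$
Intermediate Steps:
$1390 \cdot 645 - 43 \left(-9 + 1\right) = 896550 - -344 = 896550 + 344 = 896894$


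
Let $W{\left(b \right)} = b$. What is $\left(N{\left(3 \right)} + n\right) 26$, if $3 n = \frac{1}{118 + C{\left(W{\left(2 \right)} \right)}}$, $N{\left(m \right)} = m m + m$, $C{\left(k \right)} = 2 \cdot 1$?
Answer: $\frac{56173}{180} \approx 312.07$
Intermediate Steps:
$C{\left(k \right)} = 2$
$N{\left(m \right)} = m + m^{2}$ ($N{\left(m \right)} = m^{2} + m = m + m^{2}$)
$n = \frac{1}{360}$ ($n = \frac{1}{3 \left(118 + 2\right)} = \frac{1}{3 \cdot 120} = \frac{1}{3} \cdot \frac{1}{120} = \frac{1}{360} \approx 0.0027778$)
$\left(N{\left(3 \right)} + n\right) 26 = \left(3 \left(1 + 3\right) + \frac{1}{360}\right) 26 = \left(3 \cdot 4 + \frac{1}{360}\right) 26 = \left(12 + \frac{1}{360}\right) 26 = \frac{4321}{360} \cdot 26 = \frac{56173}{180}$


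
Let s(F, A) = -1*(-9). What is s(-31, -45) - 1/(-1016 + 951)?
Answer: 586/65 ≈ 9.0154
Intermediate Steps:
s(F, A) = 9
s(-31, -45) - 1/(-1016 + 951) = 9 - 1/(-1016 + 951) = 9 - 1/(-65) = 9 - 1*(-1/65) = 9 + 1/65 = 586/65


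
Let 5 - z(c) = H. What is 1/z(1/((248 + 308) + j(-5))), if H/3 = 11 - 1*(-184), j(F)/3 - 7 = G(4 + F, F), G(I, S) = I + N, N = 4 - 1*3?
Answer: -1/580 ≈ -0.0017241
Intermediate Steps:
N = 1 (N = 4 - 3 = 1)
G(I, S) = 1 + I (G(I, S) = I + 1 = 1 + I)
j(F) = 36 + 3*F (j(F) = 21 + 3*(1 + (4 + F)) = 21 + 3*(5 + F) = 21 + (15 + 3*F) = 36 + 3*F)
H = 585 (H = 3*(11 - 1*(-184)) = 3*(11 + 184) = 3*195 = 585)
z(c) = -580 (z(c) = 5 - 1*585 = 5 - 585 = -580)
1/z(1/((248 + 308) + j(-5))) = 1/(-580) = -1/580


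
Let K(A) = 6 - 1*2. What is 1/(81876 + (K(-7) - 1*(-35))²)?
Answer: 1/83397 ≈ 1.1991e-5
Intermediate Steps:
K(A) = 4 (K(A) = 6 - 2 = 4)
1/(81876 + (K(-7) - 1*(-35))²) = 1/(81876 + (4 - 1*(-35))²) = 1/(81876 + (4 + 35)²) = 1/(81876 + 39²) = 1/(81876 + 1521) = 1/83397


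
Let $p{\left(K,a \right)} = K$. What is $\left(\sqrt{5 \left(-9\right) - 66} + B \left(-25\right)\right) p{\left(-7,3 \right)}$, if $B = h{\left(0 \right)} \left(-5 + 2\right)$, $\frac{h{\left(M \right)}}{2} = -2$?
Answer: $2100 - 7 i \sqrt{111} \approx 2100.0 - 73.75 i$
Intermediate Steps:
$h{\left(M \right)} = -4$ ($h{\left(M \right)} = 2 \left(-2\right) = -4$)
$B = 12$ ($B = - 4 \left(-5 + 2\right) = \left(-4\right) \left(-3\right) = 12$)
$\left(\sqrt{5 \left(-9\right) - 66} + B \left(-25\right)\right) p{\left(-7,3 \right)} = \left(\sqrt{5 \left(-9\right) - 66} + 12 \left(-25\right)\right) \left(-7\right) = \left(\sqrt{-45 - 66} - 300\right) \left(-7\right) = \left(\sqrt{-111} - 300\right) \left(-7\right) = \left(i \sqrt{111} - 300\right) \left(-7\right) = \left(-300 + i \sqrt{111}\right) \left(-7\right) = 2100 - 7 i \sqrt{111}$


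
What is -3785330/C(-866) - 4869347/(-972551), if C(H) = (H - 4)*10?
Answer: 372378979573/846119370 ≈ 440.10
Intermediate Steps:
C(H) = -40 + 10*H (C(H) = (-4 + H)*10 = -40 + 10*H)
-3785330/C(-866) - 4869347/(-972551) = -3785330/(-40 + 10*(-866)) - 4869347/(-972551) = -3785330/(-40 - 8660) - 4869347*(-1/972551) = -3785330/(-8700) + 4869347/972551 = -3785330*(-1/8700) + 4869347/972551 = 378533/870 + 4869347/972551 = 372378979573/846119370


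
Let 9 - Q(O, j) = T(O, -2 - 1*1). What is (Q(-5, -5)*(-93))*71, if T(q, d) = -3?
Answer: -79236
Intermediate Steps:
Q(O, j) = 12 (Q(O, j) = 9 - 1*(-3) = 9 + 3 = 12)
(Q(-5, -5)*(-93))*71 = (12*(-93))*71 = -1116*71 = -79236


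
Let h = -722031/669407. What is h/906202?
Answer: -722031/606617962214 ≈ -1.1903e-6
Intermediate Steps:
h = -722031/669407 (h = -722031*1/669407 = -722031/669407 ≈ -1.0786)
h/906202 = -722031/669407/906202 = -722031/669407*1/906202 = -722031/606617962214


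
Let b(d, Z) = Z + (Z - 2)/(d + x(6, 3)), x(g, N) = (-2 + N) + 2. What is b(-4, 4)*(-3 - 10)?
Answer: -26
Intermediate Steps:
x(g, N) = N
b(d, Z) = Z + (-2 + Z)/(3 + d) (b(d, Z) = Z + (Z - 2)/(d + 3) = Z + (-2 + Z)/(3 + d))
b(-4, 4)*(-3 - 10) = ((-2 + 4*4 + 4*(-4))/(3 - 4))*(-3 - 10) = ((-2 + 16 - 16)/(-1))*(-13) = -1*(-2)*(-13) = 2*(-13) = -26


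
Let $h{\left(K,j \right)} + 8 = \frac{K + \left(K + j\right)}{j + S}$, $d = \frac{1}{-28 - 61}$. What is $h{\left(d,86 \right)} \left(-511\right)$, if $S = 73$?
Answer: $\frac{53939116}{14151} \approx 3811.7$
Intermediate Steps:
$d = - \frac{1}{89}$ ($d = \frac{1}{-89} = - \frac{1}{89} \approx -0.011236$)
$h{\left(K,j \right)} = -8 + \frac{j + 2 K}{73 + j}$ ($h{\left(K,j \right)} = -8 + \frac{K + \left(K + j\right)}{j + 73} = -8 + \frac{j + 2 K}{73 + j}$)
$h{\left(d,86 \right)} \left(-511\right) = \frac{-584 - 602 + 2 \left(- \frac{1}{89}\right)}{73 + 86} \left(-511\right) = \frac{-584 - 602 - \frac{2}{89}}{159} \left(-511\right) = \frac{1}{159} \left(- \frac{105556}{89}\right) \left(-511\right) = \left(- \frac{105556}{14151}\right) \left(-511\right) = \frac{53939116}{14151}$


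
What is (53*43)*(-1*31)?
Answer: -70649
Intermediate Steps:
(53*43)*(-1*31) = 2279*(-31) = -70649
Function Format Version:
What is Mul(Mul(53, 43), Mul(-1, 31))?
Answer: -70649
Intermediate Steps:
Mul(Mul(53, 43), Mul(-1, 31)) = Mul(2279, -31) = -70649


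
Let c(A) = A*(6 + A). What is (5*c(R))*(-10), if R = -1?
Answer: 250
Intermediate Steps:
(5*c(R))*(-10) = (5*(-(6 - 1)))*(-10) = (5*(-1*5))*(-10) = (5*(-5))*(-10) = -25*(-10) = 250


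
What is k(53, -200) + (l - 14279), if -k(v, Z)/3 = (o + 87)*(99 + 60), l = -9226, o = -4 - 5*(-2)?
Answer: -67866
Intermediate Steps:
o = 6 (o = -4 + 10 = 6)
k(v, Z) = -44361 (k(v, Z) = -3*(6 + 87)*(99 + 60) = -279*159 = -3*14787 = -44361)
k(53, -200) + (l - 14279) = -44361 + (-9226 - 14279) = -44361 - 23505 = -67866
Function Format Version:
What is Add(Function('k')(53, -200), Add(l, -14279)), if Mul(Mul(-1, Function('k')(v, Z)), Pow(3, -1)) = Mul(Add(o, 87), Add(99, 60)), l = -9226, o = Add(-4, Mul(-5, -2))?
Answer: -67866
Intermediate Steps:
o = 6 (o = Add(-4, 10) = 6)
Function('k')(v, Z) = -44361 (Function('k')(v, Z) = Mul(-3, Mul(Add(6, 87), Add(99, 60))) = Mul(-3, Mul(93, 159)) = Mul(-3, 14787) = -44361)
Add(Function('k')(53, -200), Add(l, -14279)) = Add(-44361, Add(-9226, -14279)) = Add(-44361, -23505) = -67866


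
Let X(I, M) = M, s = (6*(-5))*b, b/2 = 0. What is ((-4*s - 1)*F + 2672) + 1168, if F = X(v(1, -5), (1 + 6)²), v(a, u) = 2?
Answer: 3791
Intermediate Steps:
b = 0 (b = 2*0 = 0)
s = 0 (s = (6*(-5))*0 = -30*0 = 0)
F = 49 (F = (1 + 6)² = 7² = 49)
((-4*s - 1)*F + 2672) + 1168 = ((-4*0 - 1)*49 + 2672) + 1168 = ((0 - 1)*49 + 2672) + 1168 = (-1*49 + 2672) + 1168 = (-49 + 2672) + 1168 = 2623 + 1168 = 3791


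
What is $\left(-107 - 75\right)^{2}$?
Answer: $33124$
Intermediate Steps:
$\left(-107 - 75\right)^{2} = \left(-182\right)^{2} = 33124$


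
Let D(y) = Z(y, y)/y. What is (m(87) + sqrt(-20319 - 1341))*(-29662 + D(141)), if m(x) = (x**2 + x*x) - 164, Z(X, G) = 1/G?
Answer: -8830320849254/19881 - 22408988398*I*sqrt(15)/19881 ≈ -4.4416e+8 - 4.3655e+6*I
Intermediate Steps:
m(x) = -164 + 2*x**2 (m(x) = (x**2 + x**2) - 164 = 2*x**2 - 164 = -164 + 2*x**2)
D(y) = y**(-2) (D(y) = 1/(y*y) = y**(-2))
(m(87) + sqrt(-20319 - 1341))*(-29662 + D(141)) = ((-164 + 2*87**2) + sqrt(-20319 - 1341))*(-29662 + 141**(-2)) = ((-164 + 2*7569) + sqrt(-21660))*(-29662 + 1/19881) = ((-164 + 15138) + 38*I*sqrt(15))*(-589710221/19881) = (14974 + 38*I*sqrt(15))*(-589710221/19881) = -8830320849254/19881 - 22408988398*I*sqrt(15)/19881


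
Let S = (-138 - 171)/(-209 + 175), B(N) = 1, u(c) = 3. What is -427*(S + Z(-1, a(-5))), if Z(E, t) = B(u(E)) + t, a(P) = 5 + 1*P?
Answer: -146461/34 ≈ -4307.7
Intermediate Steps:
a(P) = 5 + P
Z(E, t) = 1 + t
S = 309/34 (S = -309/(-34) = -309*(-1/34) = 309/34 ≈ 9.0882)
-427*(S + Z(-1, a(-5))) = -427*(309/34 + (1 + (5 - 5))) = -427*(309/34 + (1 + 0)) = -427*(309/34 + 1) = -427*343/34 = -146461/34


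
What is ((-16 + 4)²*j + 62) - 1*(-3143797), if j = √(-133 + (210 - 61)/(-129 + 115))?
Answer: 3143859 + 72*I*√28154/7 ≈ 3.1439e+6 + 1725.9*I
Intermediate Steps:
j = I*√28154/14 (j = √(-133 + 149/(-14)) = √(-133 + 149*(-1/14)) = √(-133 - 149/14) = √(-2011/14) = I*√28154/14 ≈ 11.985*I)
((-16 + 4)²*j + 62) - 1*(-3143797) = ((-16 + 4)²*(I*√28154/14) + 62) - 1*(-3143797) = ((-12)²*(I*√28154/14) + 62) + 3143797 = (144*(I*√28154/14) + 62) + 3143797 = (72*I*√28154/7 + 62) + 3143797 = (62 + 72*I*√28154/7) + 3143797 = 3143859 + 72*I*√28154/7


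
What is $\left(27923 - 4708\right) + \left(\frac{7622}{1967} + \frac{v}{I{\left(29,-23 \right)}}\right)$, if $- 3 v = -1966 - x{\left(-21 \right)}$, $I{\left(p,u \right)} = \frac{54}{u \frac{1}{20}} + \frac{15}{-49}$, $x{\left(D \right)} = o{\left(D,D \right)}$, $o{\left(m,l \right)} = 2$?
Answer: $\frac{2431239658951}{104772255} \approx 23205.0$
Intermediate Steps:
$x{\left(D \right)} = 2$
$I{\left(p,u \right)} = - \frac{15}{49} + \frac{1080}{u}$ ($I{\left(p,u \right)} = \frac{54}{u \frac{1}{20}} + 15 \left(- \frac{1}{49}\right) = \frac{54}{\frac{1}{20} u} - \frac{15}{49} = 54 \frac{20}{u} - \frac{15}{49} = \frac{1080}{u} - \frac{15}{49} = - \frac{15}{49} + \frac{1080}{u}$)
$v = 656$ ($v = - \frac{-1966 - 2}{3} = \left(- \frac{1}{3}\right) \left(-1968\right) = 656$)
$\left(27923 - 4708\right) + \left(\frac{7622}{1967} + \frac{v}{I{\left(29,-23 \right)}}\right) = \left(27923 - 4708\right) + \left(\frac{7622}{1967} + \frac{656}{- \frac{15}{49} + \frac{1080}{-23}}\right) = 23215 + \left(7622 \cdot \frac{1}{1967} + \frac{656}{- \frac{15}{49} + 1080 \left(- \frac{1}{23}\right)}\right) = 23215 + \left(\frac{7622}{1967} + \frac{656}{- \frac{15}{49} - \frac{1080}{23}}\right) = 23215 + \left(\frac{7622}{1967} + \frac{656}{- \frac{53265}{1127}}\right) = 23215 + \left(\frac{7622}{1967} + 656 \left(- \frac{1127}{53265}\right)\right) = 23215 + \left(\frac{7622}{1967} - \frac{739312}{53265}\right) = 23215 - \frac{1048240874}{104772255} = \frac{2431239658951}{104772255}$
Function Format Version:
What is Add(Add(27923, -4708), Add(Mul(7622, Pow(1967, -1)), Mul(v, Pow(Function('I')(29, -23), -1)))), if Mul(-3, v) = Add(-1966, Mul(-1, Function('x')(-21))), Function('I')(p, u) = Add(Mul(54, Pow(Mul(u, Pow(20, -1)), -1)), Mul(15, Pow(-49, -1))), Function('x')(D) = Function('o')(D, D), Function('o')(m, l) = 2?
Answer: Rational(2431239658951, 104772255) ≈ 23205.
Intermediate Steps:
Function('x')(D) = 2
Function('I')(p, u) = Add(Rational(-15, 49), Mul(1080, Pow(u, -1))) (Function('I')(p, u) = Add(Mul(54, Pow(Mul(u, Rational(1, 20)), -1)), Mul(15, Rational(-1, 49))) = Add(Mul(54, Pow(Mul(Rational(1, 20), u), -1)), Rational(-15, 49)) = Add(Mul(54, Mul(20, Pow(u, -1))), Rational(-15, 49)) = Add(Mul(1080, Pow(u, -1)), Rational(-15, 49)) = Add(Rational(-15, 49), Mul(1080, Pow(u, -1))))
v = 656 (v = Mul(Rational(-1, 3), Add(-1966, Mul(-1, 2))) = Mul(Rational(-1, 3), Add(-1966, -2)) = Mul(Rational(-1, 3), -1968) = 656)
Add(Add(27923, -4708), Add(Mul(7622, Pow(1967, -1)), Mul(v, Pow(Function('I')(29, -23), -1)))) = Add(Add(27923, -4708), Add(Mul(7622, Pow(1967, -1)), Mul(656, Pow(Add(Rational(-15, 49), Mul(1080, Pow(-23, -1))), -1)))) = Add(23215, Add(Mul(7622, Rational(1, 1967)), Mul(656, Pow(Add(Rational(-15, 49), Mul(1080, Rational(-1, 23))), -1)))) = Add(23215, Add(Rational(7622, 1967), Mul(656, Pow(Add(Rational(-15, 49), Rational(-1080, 23)), -1)))) = Add(23215, Add(Rational(7622, 1967), Mul(656, Pow(Rational(-53265, 1127), -1)))) = Add(23215, Add(Rational(7622, 1967), Mul(656, Rational(-1127, 53265)))) = Add(23215, Add(Rational(7622, 1967), Rational(-739312, 53265))) = Add(23215, Rational(-1048240874, 104772255)) = Rational(2431239658951, 104772255)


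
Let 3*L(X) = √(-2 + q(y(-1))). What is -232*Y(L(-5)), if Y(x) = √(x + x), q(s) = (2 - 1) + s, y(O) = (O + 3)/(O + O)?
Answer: -232*2^(¾)*√3*√I/3 ≈ -159.29 - 159.29*I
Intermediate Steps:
y(O) = (3 + O)/(2*O) (y(O) = (3 + O)/((2*O)) = (3 + O)*(1/(2*O)) = (3 + O)/(2*O))
q(s) = 1 + s
L(X) = I*√2/3 (L(X) = √(-2 + (1 + (½)*(3 - 1)/(-1)))/3 = √(-2 + (1 + (½)*(-1)*2))/3 = √(-2 + (1 - 1))/3 = √(-2 + 0)/3 = √(-2)/3 = (I*√2)/3 = I*√2/3)
Y(x) = √2*√x (Y(x) = √(2*x) = √2*√x)
-232*Y(L(-5)) = -232*√2*√(I*√2/3) = -232*√2*2^(¼)*√3*√I/3 = -232*2^(¾)*√3*√I/3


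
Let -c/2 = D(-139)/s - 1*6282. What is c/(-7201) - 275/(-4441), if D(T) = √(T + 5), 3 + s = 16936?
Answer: -53816449/31979641 + 2*I*√134/121934533 ≈ -1.6828 + 1.8987e-7*I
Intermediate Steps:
s = 16933 (s = -3 + 16936 = 16933)
D(T) = √(5 + T)
c = 12564 - 2*I*√134/16933 (c = -2*(√(5 - 139)/16933 - 1*6282) = -2*(√(-134)*(1/16933) - 6282) = -2*((I*√134)*(1/16933) - 6282) = -2*(I*√134/16933 - 6282) = -2*(-6282 + I*√134/16933) = 12564 - 2*I*√134/16933 ≈ 12564.0 - 0.0013673*I)
c/(-7201) - 275/(-4441) = (12564 - 2*I*√134/16933)/(-7201) - 275/(-4441) = (12564 - 2*I*√134/16933)*(-1/7201) - 275*(-1/4441) = (-12564/7201 + 2*I*√134/121934533) + 275/4441 = -53816449/31979641 + 2*I*√134/121934533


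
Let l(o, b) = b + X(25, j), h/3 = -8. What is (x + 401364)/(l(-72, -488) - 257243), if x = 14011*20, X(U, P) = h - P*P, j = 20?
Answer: -681584/258155 ≈ -2.6402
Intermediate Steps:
h = -24 (h = 3*(-8) = -24)
X(U, P) = -24 - P² (X(U, P) = -24 - P*P = -24 - P²)
l(o, b) = -424 + b (l(o, b) = b + (-24 - 1*20²) = b + (-24 - 1*400) = b + (-24 - 400) = b - 424 = -424 + b)
x = 280220
(x + 401364)/(l(-72, -488) - 257243) = (280220 + 401364)/((-424 - 488) - 257243) = 681584/(-912 - 257243) = 681584/(-258155) = 681584*(-1/258155) = -681584/258155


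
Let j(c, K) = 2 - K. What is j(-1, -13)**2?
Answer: 225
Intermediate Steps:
j(-1, -13)**2 = (2 - 1*(-13))**2 = (2 + 13)**2 = 15**2 = 225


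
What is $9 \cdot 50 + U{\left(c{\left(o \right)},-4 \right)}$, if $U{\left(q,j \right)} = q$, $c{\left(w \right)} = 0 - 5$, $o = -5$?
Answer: $445$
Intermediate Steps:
$c{\left(w \right)} = -5$
$9 \cdot 50 + U{\left(c{\left(o \right)},-4 \right)} = 9 \cdot 50 - 5 = 450 - 5 = 445$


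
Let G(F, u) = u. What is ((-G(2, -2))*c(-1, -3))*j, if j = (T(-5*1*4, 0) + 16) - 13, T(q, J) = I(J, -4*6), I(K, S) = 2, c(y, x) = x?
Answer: -30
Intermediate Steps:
T(q, J) = 2
j = 5 (j = (2 + 16) - 13 = 18 - 13 = 5)
((-G(2, -2))*c(-1, -3))*j = (-1*(-2)*(-3))*5 = (2*(-3))*5 = -6*5 = -30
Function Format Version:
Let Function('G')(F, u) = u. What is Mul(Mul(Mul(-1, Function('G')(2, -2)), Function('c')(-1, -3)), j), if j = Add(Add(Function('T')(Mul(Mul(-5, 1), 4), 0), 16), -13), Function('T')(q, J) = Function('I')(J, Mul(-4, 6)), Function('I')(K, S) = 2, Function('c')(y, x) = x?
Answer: -30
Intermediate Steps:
Function('T')(q, J) = 2
j = 5 (j = Add(Add(2, 16), -13) = Add(18, -13) = 5)
Mul(Mul(Mul(-1, Function('G')(2, -2)), Function('c')(-1, -3)), j) = Mul(Mul(Mul(-1, -2), -3), 5) = Mul(Mul(2, -3), 5) = Mul(-6, 5) = -30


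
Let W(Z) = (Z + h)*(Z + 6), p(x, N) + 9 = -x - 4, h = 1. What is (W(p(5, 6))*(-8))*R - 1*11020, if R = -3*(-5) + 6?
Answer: -45292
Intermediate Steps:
R = 21 (R = 15 + 6 = 21)
p(x, N) = -13 - x (p(x, N) = -9 + (-x - 4) = -9 + (-4 - x) = -13 - x)
W(Z) = (1 + Z)*(6 + Z) (W(Z) = (Z + 1)*(Z + 6) = (1 + Z)*(6 + Z))
(W(p(5, 6))*(-8))*R - 1*11020 = ((6 + (-13 - 1*5)**2 + 7*(-13 - 1*5))*(-8))*21 - 1*11020 = ((6 + (-13 - 5)**2 + 7*(-13 - 5))*(-8))*21 - 11020 = ((6 + (-18)**2 + 7*(-18))*(-8))*21 - 11020 = ((6 + 324 - 126)*(-8))*21 - 11020 = (204*(-8))*21 - 11020 = -1632*21 - 11020 = -34272 - 11020 = -45292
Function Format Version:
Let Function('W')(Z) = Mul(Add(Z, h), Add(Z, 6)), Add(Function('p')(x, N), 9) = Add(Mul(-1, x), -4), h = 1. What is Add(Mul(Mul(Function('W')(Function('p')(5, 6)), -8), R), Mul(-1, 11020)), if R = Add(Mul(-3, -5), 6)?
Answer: -45292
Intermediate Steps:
R = 21 (R = Add(15, 6) = 21)
Function('p')(x, N) = Add(-13, Mul(-1, x)) (Function('p')(x, N) = Add(-9, Add(Mul(-1, x), -4)) = Add(-9, Add(-4, Mul(-1, x))) = Add(-13, Mul(-1, x)))
Function('W')(Z) = Mul(Add(1, Z), Add(6, Z)) (Function('W')(Z) = Mul(Add(Z, 1), Add(Z, 6)) = Mul(Add(1, Z), Add(6, Z)))
Add(Mul(Mul(Function('W')(Function('p')(5, 6)), -8), R), Mul(-1, 11020)) = Add(Mul(Mul(Add(6, Pow(Add(-13, Mul(-1, 5)), 2), Mul(7, Add(-13, Mul(-1, 5)))), -8), 21), Mul(-1, 11020)) = Add(Mul(Mul(Add(6, Pow(Add(-13, -5), 2), Mul(7, Add(-13, -5))), -8), 21), -11020) = Add(Mul(Mul(Add(6, Pow(-18, 2), Mul(7, -18)), -8), 21), -11020) = Add(Mul(Mul(Add(6, 324, -126), -8), 21), -11020) = Add(Mul(Mul(204, -8), 21), -11020) = Add(Mul(-1632, 21), -11020) = Add(-34272, -11020) = -45292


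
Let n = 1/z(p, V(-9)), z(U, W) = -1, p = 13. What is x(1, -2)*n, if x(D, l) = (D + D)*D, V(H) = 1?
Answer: -2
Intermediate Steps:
x(D, l) = 2*D**2 (x(D, l) = (2*D)*D = 2*D**2)
n = -1 (n = 1/(-1) = -1)
x(1, -2)*n = (2*1**2)*(-1) = (2*1)*(-1) = 2*(-1) = -2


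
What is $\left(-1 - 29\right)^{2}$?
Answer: $900$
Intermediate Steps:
$\left(-1 - 29\right)^{2} = \left(-30\right)^{2} = 900$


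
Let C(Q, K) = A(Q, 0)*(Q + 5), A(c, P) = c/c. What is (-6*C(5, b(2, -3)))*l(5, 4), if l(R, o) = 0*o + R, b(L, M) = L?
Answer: -300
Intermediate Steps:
A(c, P) = 1
C(Q, K) = 5 + Q (C(Q, K) = 1*(Q + 5) = 1*(5 + Q) = 5 + Q)
l(R, o) = R (l(R, o) = 0 + R = R)
(-6*C(5, b(2, -3)))*l(5, 4) = -6*(5 + 5)*5 = -6*10*5 = -60*5 = -300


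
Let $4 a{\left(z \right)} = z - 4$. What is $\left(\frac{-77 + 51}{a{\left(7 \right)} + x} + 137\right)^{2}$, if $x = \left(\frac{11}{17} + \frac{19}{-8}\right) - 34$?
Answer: $\frac{429346010025}{22629049} \approx 18973.0$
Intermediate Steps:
$x = - \frac{4859}{136}$ ($x = \left(11 \cdot \frac{1}{17} + 19 \left(- \frac{1}{8}\right)\right) - 34 = \left(\frac{11}{17} - \frac{19}{8}\right) - 34 = - \frac{235}{136} - 34 = - \frac{4859}{136} \approx -35.728$)
$a{\left(z \right)} = -1 + \frac{z}{4}$ ($a{\left(z \right)} = \frac{z - 4}{4} = \frac{-4 + z}{4} = -1 + \frac{z}{4}$)
$\left(\frac{-77 + 51}{a{\left(7 \right)} + x} + 137\right)^{2} = \left(\frac{-77 + 51}{\left(-1 + \frac{1}{4} \cdot 7\right) - \frac{4859}{136}} + 137\right)^{2} = \left(- \frac{26}{\left(-1 + \frac{7}{4}\right) - \frac{4859}{136}} + 137\right)^{2} = \left(- \frac{26}{\frac{3}{4} - \frac{4859}{136}} + 137\right)^{2} = \left(- \frac{26}{- \frac{4757}{136}} + 137\right)^{2} = \left(\left(-26\right) \left(- \frac{136}{4757}\right) + 137\right)^{2} = \left(\frac{3536}{4757} + 137\right)^{2} = \left(\frac{655245}{4757}\right)^{2} = \frac{429346010025}{22629049}$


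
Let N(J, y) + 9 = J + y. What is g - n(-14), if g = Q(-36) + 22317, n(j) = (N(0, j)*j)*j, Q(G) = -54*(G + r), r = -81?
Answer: 33143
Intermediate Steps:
N(J, y) = -9 + J + y (N(J, y) = -9 + (J + y) = -9 + J + y)
Q(G) = 4374 - 54*G (Q(G) = -54*(G - 81) = -54*(-81 + G) = 4374 - 54*G)
n(j) = j**2*(-9 + j) (n(j) = ((-9 + 0 + j)*j)*j = ((-9 + j)*j)*j = (j*(-9 + j))*j = j**2*(-9 + j))
g = 28635 (g = (4374 - 54*(-36)) + 22317 = (4374 + 1944) + 22317 = 6318 + 22317 = 28635)
g - n(-14) = 28635 - (-14)**2*(-9 - 14) = 28635 - 196*(-23) = 28635 - 1*(-4508) = 28635 + 4508 = 33143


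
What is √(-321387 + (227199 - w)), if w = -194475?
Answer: 3*√11143 ≈ 316.68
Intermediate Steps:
√(-321387 + (227199 - w)) = √(-321387 + (227199 - 1*(-194475))) = √(-321387 + (227199 + 194475)) = √(-321387 + 421674) = √100287 = 3*√11143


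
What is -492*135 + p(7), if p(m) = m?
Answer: -66413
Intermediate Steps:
-492*135 + p(7) = -492*135 + 7 = -66420 + 7 = -66413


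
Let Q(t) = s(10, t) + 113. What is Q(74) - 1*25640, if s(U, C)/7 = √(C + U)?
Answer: -25527 + 14*√21 ≈ -25463.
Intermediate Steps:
s(U, C) = 7*√(C + U)
Q(t) = 113 + 7*√(10 + t) (Q(t) = 7*√(t + 10) + 113 = 7*√(10 + t) + 113 = 113 + 7*√(10 + t))
Q(74) - 1*25640 = (113 + 7*√(10 + 74)) - 1*25640 = (113 + 7*√84) - 25640 = (113 + 7*(2*√21)) - 25640 = (113 + 14*√21) - 25640 = -25527 + 14*√21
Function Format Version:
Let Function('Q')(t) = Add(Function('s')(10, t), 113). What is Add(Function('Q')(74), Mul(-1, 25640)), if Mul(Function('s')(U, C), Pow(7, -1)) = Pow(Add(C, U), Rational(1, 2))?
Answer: Add(-25527, Mul(14, Pow(21, Rational(1, 2)))) ≈ -25463.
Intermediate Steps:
Function('s')(U, C) = Mul(7, Pow(Add(C, U), Rational(1, 2)))
Function('Q')(t) = Add(113, Mul(7, Pow(Add(10, t), Rational(1, 2)))) (Function('Q')(t) = Add(Mul(7, Pow(Add(t, 10), Rational(1, 2))), 113) = Add(Mul(7, Pow(Add(10, t), Rational(1, 2))), 113) = Add(113, Mul(7, Pow(Add(10, t), Rational(1, 2)))))
Add(Function('Q')(74), Mul(-1, 25640)) = Add(Add(113, Mul(7, Pow(Add(10, 74), Rational(1, 2)))), Mul(-1, 25640)) = Add(Add(113, Mul(7, Pow(84, Rational(1, 2)))), -25640) = Add(Add(113, Mul(7, Mul(2, Pow(21, Rational(1, 2))))), -25640) = Add(Add(113, Mul(14, Pow(21, Rational(1, 2)))), -25640) = Add(-25527, Mul(14, Pow(21, Rational(1, 2))))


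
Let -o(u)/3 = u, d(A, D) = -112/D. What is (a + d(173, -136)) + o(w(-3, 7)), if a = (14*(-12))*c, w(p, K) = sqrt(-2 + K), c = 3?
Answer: -8554/17 - 3*sqrt(5) ≈ -509.88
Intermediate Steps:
o(u) = -3*u
a = -504 (a = (14*(-12))*3 = -168*3 = -504)
(a + d(173, -136)) + o(w(-3, 7)) = (-504 - 112/(-136)) - 3*sqrt(-2 + 7) = (-504 - 112*(-1/136)) - 3*sqrt(5) = (-504 + 14/17) - 3*sqrt(5) = -8554/17 - 3*sqrt(5)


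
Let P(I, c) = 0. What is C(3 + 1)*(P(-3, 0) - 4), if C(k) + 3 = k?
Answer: -4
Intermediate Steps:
C(k) = -3 + k
C(3 + 1)*(P(-3, 0) - 4) = (-3 + (3 + 1))*(0 - 4) = (-3 + 4)*(-4) = 1*(-4) = -4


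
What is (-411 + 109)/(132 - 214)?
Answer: 151/41 ≈ 3.6829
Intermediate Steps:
(-411 + 109)/(132 - 214) = -302/(-82) = -302*(-1/82) = 151/41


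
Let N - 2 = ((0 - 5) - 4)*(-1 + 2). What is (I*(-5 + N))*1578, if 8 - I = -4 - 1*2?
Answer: -265104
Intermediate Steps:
I = 14 (I = 8 - (-4 - 1*2) = 8 - (-4 - 2) = 8 - 1*(-6) = 8 + 6 = 14)
N = -7 (N = 2 + ((0 - 5) - 4)*(-1 + 2) = 2 + (-5 - 4)*1 = 2 - 9*1 = 2 - 9 = -7)
(I*(-5 + N))*1578 = (14*(-5 - 7))*1578 = (14*(-12))*1578 = -168*1578 = -265104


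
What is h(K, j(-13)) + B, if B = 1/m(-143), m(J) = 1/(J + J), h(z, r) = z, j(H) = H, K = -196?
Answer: -482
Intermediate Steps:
m(J) = 1/(2*J)
B = -286 (B = 1/((1/2)/(-143)) = 1/((1/2)*(-1/143)) = 1/(-1/286) = -286)
h(K, j(-13)) + B = -196 - 286 = -482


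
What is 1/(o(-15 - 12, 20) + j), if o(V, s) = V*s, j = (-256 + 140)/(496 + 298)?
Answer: -397/214438 ≈ -0.0018514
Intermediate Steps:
j = -58/397 (j = -116/794 = -116*1/794 = -58/397 ≈ -0.14610)
1/(o(-15 - 12, 20) + j) = 1/((-15 - 12)*20 - 58/397) = 1/(-27*20 - 58/397) = 1/(-540 - 58/397) = 1/(-214438/397) = -397/214438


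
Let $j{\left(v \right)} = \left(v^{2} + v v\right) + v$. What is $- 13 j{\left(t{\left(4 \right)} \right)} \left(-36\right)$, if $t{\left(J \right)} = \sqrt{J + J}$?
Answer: $7488 + 936 \sqrt{2} \approx 8811.7$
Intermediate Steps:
$t{\left(J \right)} = \sqrt{2} \sqrt{J}$ ($t{\left(J \right)} = \sqrt{2 J} = \sqrt{2} \sqrt{J}$)
$j{\left(v \right)} = v + 2 v^{2}$ ($j{\left(v \right)} = \left(v^{2} + v^{2}\right) + v = 2 v^{2} + v = v + 2 v^{2}$)
$- 13 j{\left(t{\left(4 \right)} \right)} \left(-36\right) = - 13 \sqrt{2} \sqrt{4} \left(1 + 2 \sqrt{2} \sqrt{4}\right) \left(-36\right) = - 13 \sqrt{2} \cdot 2 \left(1 + 2 \sqrt{2} \cdot 2\right) \left(-36\right) = - 13 \cdot 2 \sqrt{2} \left(1 + 2 \cdot 2 \sqrt{2}\right) \left(-36\right) = - 13 \cdot 2 \sqrt{2} \left(1 + 4 \sqrt{2}\right) \left(-36\right) = - 26 \sqrt{2} \left(1 + 4 \sqrt{2}\right) \left(-36\right) = 936 \sqrt{2} \left(1 + 4 \sqrt{2}\right)$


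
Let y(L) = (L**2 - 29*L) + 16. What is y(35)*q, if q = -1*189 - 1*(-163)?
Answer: -5876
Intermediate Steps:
q = -26 (q = -189 + 163 = -26)
y(L) = 16 + L**2 - 29*L
y(35)*q = (16 + 35**2 - 29*35)*(-26) = (16 + 1225 - 1015)*(-26) = 226*(-26) = -5876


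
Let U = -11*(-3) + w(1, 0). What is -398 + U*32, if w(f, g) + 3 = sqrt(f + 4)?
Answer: 562 + 32*sqrt(5) ≈ 633.55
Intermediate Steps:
w(f, g) = -3 + sqrt(4 + f) (w(f, g) = -3 + sqrt(f + 4) = -3 + sqrt(4 + f))
U = 30 + sqrt(5) (U = -11*(-3) + (-3 + sqrt(4 + 1)) = 33 + (-3 + sqrt(5)) = 30 + sqrt(5) ≈ 32.236)
-398 + U*32 = -398 + (30 + sqrt(5))*32 = -398 + (960 + 32*sqrt(5)) = 562 + 32*sqrt(5)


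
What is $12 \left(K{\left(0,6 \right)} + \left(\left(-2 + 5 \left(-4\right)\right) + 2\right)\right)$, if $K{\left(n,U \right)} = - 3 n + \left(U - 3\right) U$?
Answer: $-24$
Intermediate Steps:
$K{\left(n,U \right)} = - 3 n + U \left(-3 + U\right)$ ($K{\left(n,U \right)} = - 3 n + \left(-3 + U\right) U = - 3 n + U \left(-3 + U\right)$)
$12 \left(K{\left(0,6 \right)} + \left(\left(-2 + 5 \left(-4\right)\right) + 2\right)\right) = 12 \left(\left(6^{2} - 18 - 0\right) + \left(\left(-2 + 5 \left(-4\right)\right) + 2\right)\right) = 12 \left(\left(36 - 18 + 0\right) + \left(\left(-2 - 20\right) + 2\right)\right) = 12 \left(18 + \left(-22 + 2\right)\right) = 12 \left(18 - 20\right) = 12 \left(-2\right) = -24$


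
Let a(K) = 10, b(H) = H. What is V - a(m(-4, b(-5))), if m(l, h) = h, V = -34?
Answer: -44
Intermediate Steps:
V - a(m(-4, b(-5))) = -34 - 1*10 = -34 - 10 = -44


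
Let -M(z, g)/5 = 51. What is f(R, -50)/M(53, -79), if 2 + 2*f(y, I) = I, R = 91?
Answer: 26/255 ≈ 0.10196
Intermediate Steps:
f(y, I) = -1 + I/2
M(z, g) = -255 (M(z, g) = -5*51 = -255)
f(R, -50)/M(53, -79) = (-1 + (½)*(-50))/(-255) = (-1 - 25)*(-1/255) = -26*(-1/255) = 26/255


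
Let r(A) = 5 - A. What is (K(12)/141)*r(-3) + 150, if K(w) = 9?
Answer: 7074/47 ≈ 150.51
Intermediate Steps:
(K(12)/141)*r(-3) + 150 = (9/141)*(5 - 1*(-3)) + 150 = (9*(1/141))*(5 + 3) + 150 = (3/47)*8 + 150 = 24/47 + 150 = 7074/47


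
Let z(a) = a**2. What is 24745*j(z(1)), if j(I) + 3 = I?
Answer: -49490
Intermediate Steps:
j(I) = -3 + I
24745*j(z(1)) = 24745*(-3 + 1**2) = 24745*(-3 + 1) = 24745*(-2) = -49490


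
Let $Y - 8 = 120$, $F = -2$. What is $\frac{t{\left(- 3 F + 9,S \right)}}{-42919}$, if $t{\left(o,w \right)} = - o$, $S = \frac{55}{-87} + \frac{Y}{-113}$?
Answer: $\frac{15}{42919} \approx 0.0003495$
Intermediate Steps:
$Y = 128$ ($Y = 8 + 120 = 128$)
$S = - \frac{17351}{9831}$ ($S = \frac{55}{-87} + \frac{128}{-113} = 55 \left(- \frac{1}{87}\right) + 128 \left(- \frac{1}{113}\right) = - \frac{55}{87} - \frac{128}{113} = - \frac{17351}{9831} \approx -1.7649$)
$\frac{t{\left(- 3 F + 9,S \right)}}{-42919} = \frac{\left(-1\right) \left(\left(-3\right) \left(-2\right) + 9\right)}{-42919} = - (6 + 9) \left(- \frac{1}{42919}\right) = \left(-1\right) 15 \left(- \frac{1}{42919}\right) = \left(-15\right) \left(- \frac{1}{42919}\right) = \frac{15}{42919}$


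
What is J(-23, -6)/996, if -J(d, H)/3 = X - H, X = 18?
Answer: -6/83 ≈ -0.072289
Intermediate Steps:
J(d, H) = -54 + 3*H (J(d, H) = -3*(18 - H) = -54 + 3*H)
J(-23, -6)/996 = (-54 + 3*(-6))/996 = (-54 - 18)*(1/996) = -72*1/996 = -6/83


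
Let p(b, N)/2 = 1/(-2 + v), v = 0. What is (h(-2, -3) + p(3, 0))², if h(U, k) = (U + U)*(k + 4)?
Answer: 25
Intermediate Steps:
h(U, k) = 2*U*(4 + k) (h(U, k) = (2*U)*(4 + k) = 2*U*(4 + k))
p(b, N) = -1 (p(b, N) = 2/(-2 + 0) = 2/(-2) = 2*(-½) = -1)
(h(-2, -3) + p(3, 0))² = (2*(-2)*(4 - 3) - 1)² = (2*(-2)*1 - 1)² = (-4 - 1)² = (-5)² = 25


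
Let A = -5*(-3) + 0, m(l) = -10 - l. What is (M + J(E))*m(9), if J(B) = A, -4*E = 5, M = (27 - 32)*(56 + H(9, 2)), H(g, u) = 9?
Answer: 5890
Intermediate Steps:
M = -325 (M = (27 - 32)*(56 + 9) = -5*65 = -325)
E = -5/4 (E = -1/4*5 = -5/4 ≈ -1.2500)
A = 15 (A = 15 + 0 = 15)
J(B) = 15
(M + J(E))*m(9) = (-325 + 15)*(-10 - 1*9) = -310*(-10 - 9) = -310*(-19) = 5890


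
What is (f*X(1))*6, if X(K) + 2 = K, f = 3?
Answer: -18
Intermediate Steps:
X(K) = -2 + K
(f*X(1))*6 = (3*(-2 + 1))*6 = (3*(-1))*6 = -3*6 = -18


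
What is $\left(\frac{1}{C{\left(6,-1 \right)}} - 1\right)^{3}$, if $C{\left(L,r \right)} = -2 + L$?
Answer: $- \frac{27}{64} \approx -0.42188$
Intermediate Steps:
$\left(\frac{1}{C{\left(6,-1 \right)}} - 1\right)^{3} = \left(\frac{1}{-2 + 6} - 1\right)^{3} = \left(\frac{1}{4} - 1\right)^{3} = \left(- \frac{3}{4}\right)^{3} = - \frac{27}{64}$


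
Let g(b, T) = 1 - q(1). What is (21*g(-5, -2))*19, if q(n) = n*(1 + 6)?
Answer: -2394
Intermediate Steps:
q(n) = 7*n (q(n) = n*7 = 7*n)
g(b, T) = -6 (g(b, T) = 1 - 7 = -6)
(21*g(-5, -2))*19 = (21*(-6))*19 = -126*19 = -2394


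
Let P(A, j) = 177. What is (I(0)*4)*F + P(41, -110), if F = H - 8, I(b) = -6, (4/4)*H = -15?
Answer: 729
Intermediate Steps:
H = -15
F = -23 (F = -15 - 8 = -23)
(I(0)*4)*F + P(41, -110) = -6*4*(-23) + 177 = -24*(-23) + 177 = 552 + 177 = 729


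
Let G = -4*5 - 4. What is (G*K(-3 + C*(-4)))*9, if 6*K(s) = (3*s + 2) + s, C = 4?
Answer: 2664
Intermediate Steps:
G = -24 (G = -20 - 4 = -24)
K(s) = ⅓ + 2*s/3 (K(s) = ((3*s + 2) + s)/6 = ((2 + 3*s) + s)/6 = (2 + 4*s)/6 = ⅓ + 2*s/3)
(G*K(-3 + C*(-4)))*9 = -24*(⅓ + 2*(-3 + 4*(-4))/3)*9 = -24*(⅓ + 2*(-3 - 16)/3)*9 = -24*(⅓ + (⅔)*(-19))*9 = -24*(⅓ - 38/3)*9 = -24*(-37/3)*9 = 296*9 = 2664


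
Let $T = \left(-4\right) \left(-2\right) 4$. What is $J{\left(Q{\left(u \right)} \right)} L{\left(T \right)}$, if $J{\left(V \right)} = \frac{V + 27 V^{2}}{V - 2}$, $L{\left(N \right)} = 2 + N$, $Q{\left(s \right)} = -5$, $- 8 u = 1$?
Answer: $- \frac{22780}{7} \approx -3254.3$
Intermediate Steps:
$u = - \frac{1}{8}$ ($u = \left(- \frac{1}{8}\right) 1 = - \frac{1}{8} \approx -0.125$)
$T = 32$ ($T = 8 \cdot 4 = 32$)
$J{\left(V \right)} = \frac{V + 27 V^{2}}{-2 + V}$
$J{\left(Q{\left(u \right)} \right)} L{\left(T \right)} = - \frac{5 \left(1 + 27 \left(-5\right)\right)}{-2 - 5} \left(2 + 32\right) = - \frac{5 \left(1 - 135\right)}{-7} \cdot 34 = \left(-5\right) \left(- \frac{1}{7}\right) \left(-134\right) 34 = \left(- \frac{670}{7}\right) 34 = - \frac{22780}{7}$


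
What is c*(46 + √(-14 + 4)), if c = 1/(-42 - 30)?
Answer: -23/36 - I*√10/72 ≈ -0.63889 - 0.043921*I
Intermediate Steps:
c = -1/72 (c = 1/(-72) = -1/72 ≈ -0.013889)
c*(46 + √(-14 + 4)) = -(46 + √(-14 + 4))/72 = -(46 + √(-10))/72 = -(46 + I*√10)/72 = -23/36 - I*√10/72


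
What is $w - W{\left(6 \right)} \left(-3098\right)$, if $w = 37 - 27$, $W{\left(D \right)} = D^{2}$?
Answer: $111538$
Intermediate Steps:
$w = 10$ ($w = 37 - 27 = 10$)
$w - W{\left(6 \right)} \left(-3098\right) = 10 - 6^{2} \left(-3098\right) = 10 - 36 \left(-3098\right) = 10 - -111528 = 10 + 111528 = 111538$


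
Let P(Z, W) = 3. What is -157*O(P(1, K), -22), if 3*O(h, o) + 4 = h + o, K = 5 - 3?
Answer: 3611/3 ≈ 1203.7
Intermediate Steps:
K = 2
O(h, o) = -4/3 + h/3 + o/3 (O(h, o) = -4/3 + (h + o)/3 = -4/3 + (h/3 + o/3) = -4/3 + h/3 + o/3)
-157*O(P(1, K), -22) = -157*(-4/3 + (⅓)*3 + (⅓)*(-22)) = -157*(-4/3 + 1 - 22/3) = -157*(-23/3) = 3611/3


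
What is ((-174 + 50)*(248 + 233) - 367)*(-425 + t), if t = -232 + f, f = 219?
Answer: 26284818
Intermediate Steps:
t = -13 (t = -232 + 219 = -13)
((-174 + 50)*(248 + 233) - 367)*(-425 + t) = ((-174 + 50)*(248 + 233) - 367)*(-425 - 13) = (-124*481 - 367)*(-438) = (-59644 - 367)*(-438) = -60011*(-438) = 26284818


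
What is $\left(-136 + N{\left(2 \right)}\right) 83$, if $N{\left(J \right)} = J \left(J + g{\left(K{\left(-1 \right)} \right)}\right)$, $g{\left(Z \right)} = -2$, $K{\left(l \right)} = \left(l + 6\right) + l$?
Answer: $-11288$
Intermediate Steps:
$K{\left(l \right)} = 6 + 2 l$ ($K{\left(l \right)} = \left(6 + l\right) + l = 6 + 2 l$)
$N{\left(J \right)} = J \left(-2 + J\right)$ ($N{\left(J \right)} = J \left(J - 2\right) = J \left(-2 + J\right)$)
$\left(-136 + N{\left(2 \right)}\right) 83 = \left(-136 + 2 \left(-2 + 2\right)\right) 83 = \left(-136 + 2 \cdot 0\right) 83 = \left(-136 + 0\right) 83 = \left(-136\right) 83 = -11288$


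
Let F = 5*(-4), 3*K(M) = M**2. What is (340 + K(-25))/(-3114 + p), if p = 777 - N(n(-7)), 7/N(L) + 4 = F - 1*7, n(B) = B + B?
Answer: -10199/43464 ≈ -0.23465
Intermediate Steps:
n(B) = 2*B
K(M) = M**2/3
F = -20
N(L) = -7/31 (N(L) = 7/(-4 + (-20 - 1*7)) = 7/(-4 + (-20 - 7)) = 7/(-4 - 27) = 7/(-31) = 7*(-1/31) = -7/31)
p = 24094/31 (p = 777 - 1*(-7/31) = 777 + 7/31 = 24094/31 ≈ 777.23)
(340 + K(-25))/(-3114 + p) = (340 + (1/3)*(-25)**2)/(-3114 + 24094/31) = (340 + (1/3)*625)/(-72440/31) = (340 + 625/3)*(-31/72440) = (1645/3)*(-31/72440) = -10199/43464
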